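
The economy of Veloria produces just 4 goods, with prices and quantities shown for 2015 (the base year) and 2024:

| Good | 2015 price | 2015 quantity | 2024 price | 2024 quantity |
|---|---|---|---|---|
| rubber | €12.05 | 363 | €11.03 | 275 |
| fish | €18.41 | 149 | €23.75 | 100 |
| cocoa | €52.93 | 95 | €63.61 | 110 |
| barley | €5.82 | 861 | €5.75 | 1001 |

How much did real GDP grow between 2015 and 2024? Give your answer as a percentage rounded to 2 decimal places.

Real GDP 2015 = Nominal GDP 2015 = 12.05·363 + 18.41·149 + 52.93·95 + 5.82·861 = 17156.61.
Real GDP 2024 (at 2015 prices) = 12.05·275 + 18.41·100 + 52.93·110 + 5.82·1001 = 16802.87.
Real growth = 16802.87/17156.61 − 1 = -0.0206.

-2.06%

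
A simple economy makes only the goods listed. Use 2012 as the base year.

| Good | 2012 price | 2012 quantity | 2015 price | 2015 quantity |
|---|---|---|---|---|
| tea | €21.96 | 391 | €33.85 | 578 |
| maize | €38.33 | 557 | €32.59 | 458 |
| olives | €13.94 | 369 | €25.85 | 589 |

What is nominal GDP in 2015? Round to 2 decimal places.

€49717.17

Nominal GDP 2015 = Σ (p_2015 × q_2015) = 33.85·578 + 32.59·458 + 25.85·589 = 49717.17.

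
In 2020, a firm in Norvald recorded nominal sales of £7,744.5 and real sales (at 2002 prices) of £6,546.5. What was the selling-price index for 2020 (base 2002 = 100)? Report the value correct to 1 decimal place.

118.3

selling-price index = (Nominal / Real) × 100 = 7744.5 / 6546.5 × 100 = 118.30.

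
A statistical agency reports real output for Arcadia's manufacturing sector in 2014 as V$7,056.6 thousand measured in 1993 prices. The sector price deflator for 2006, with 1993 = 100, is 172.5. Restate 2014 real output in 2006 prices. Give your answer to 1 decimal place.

Real output in 2006 prices = Real output in 1993 prices × (P_2006/P_1993) = 7056.6 × 1.725 = 12172.64.

V$12,172.6 thousand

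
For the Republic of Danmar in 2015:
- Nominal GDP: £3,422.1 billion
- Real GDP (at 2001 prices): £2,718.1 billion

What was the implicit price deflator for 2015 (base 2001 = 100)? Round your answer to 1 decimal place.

125.9

implicit price deflator = (Nominal / Real) × 100 = 3422.1 / 2718.1 × 100 = 125.90.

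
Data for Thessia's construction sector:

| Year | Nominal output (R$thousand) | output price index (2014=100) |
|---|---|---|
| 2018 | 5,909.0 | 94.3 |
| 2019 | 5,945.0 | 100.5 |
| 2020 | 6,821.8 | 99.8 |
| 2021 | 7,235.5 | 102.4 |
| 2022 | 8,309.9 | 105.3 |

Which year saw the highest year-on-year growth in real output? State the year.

2020

2019: real = 5945.0/1.005 = 5915.42; growth vs 2018 (6266.17) = -5.60%.
2020: real = 6821.8/0.998 = 6835.47; growth vs 2019 (5915.42) = 15.55%.
2021: real = 7235.5/1.024 = 7065.92; growth vs 2020 (6835.47) = 3.37%.
2022: real = 8309.9/1.053 = 7891.64; growth vs 2021 (7065.92) = 11.69%.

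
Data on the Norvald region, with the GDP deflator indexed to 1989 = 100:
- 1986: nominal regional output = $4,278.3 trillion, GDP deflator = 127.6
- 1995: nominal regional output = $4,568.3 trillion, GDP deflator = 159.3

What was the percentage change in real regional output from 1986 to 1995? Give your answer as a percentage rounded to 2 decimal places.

-14.47%

Deflate each year: 1986 → 4278.3/1.276 = 3352.90; 1995 → 4568.3/1.593 = 2867.73.
So real regional output changed by 2867.73/3352.90 − 1 = -0.1447, i.e. -14.47%.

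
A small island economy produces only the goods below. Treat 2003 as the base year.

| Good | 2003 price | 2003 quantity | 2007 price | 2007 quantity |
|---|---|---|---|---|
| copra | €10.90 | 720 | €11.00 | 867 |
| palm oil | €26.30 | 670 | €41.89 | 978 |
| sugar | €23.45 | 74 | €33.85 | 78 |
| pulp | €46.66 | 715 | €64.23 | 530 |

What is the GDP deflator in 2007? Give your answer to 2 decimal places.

141.24

Nominal GDP 2007 = 11.00·867 + 41.89·978 + 33.85·78 + 64.23·530 = 87187.62.
Real GDP 2007 (at 2003 prices) = 10.90·867 + 26.30·978 + 23.45·78 + 46.66·530 = 61730.60.
Deflator = Nominal/Real × 100 = 87187.62/61730.60 × 100 = 141.239.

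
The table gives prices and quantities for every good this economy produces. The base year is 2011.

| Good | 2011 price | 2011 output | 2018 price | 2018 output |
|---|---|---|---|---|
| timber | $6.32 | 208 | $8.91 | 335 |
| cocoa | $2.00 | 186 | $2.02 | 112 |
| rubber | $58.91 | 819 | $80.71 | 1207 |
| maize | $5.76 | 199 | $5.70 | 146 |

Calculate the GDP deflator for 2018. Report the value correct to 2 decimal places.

Nominal GDP 2018 = 8.91·335 + 2.02·112 + 80.71·1207 + 5.70·146 = 101460.26.
Real GDP 2018 (at 2011 prices) = 6.32·335 + 2.00·112 + 58.91·1207 + 5.76·146 = 74286.53.
Deflator = Nominal/Real × 100 = 101460.26/74286.53 × 100 = 136.580.

136.58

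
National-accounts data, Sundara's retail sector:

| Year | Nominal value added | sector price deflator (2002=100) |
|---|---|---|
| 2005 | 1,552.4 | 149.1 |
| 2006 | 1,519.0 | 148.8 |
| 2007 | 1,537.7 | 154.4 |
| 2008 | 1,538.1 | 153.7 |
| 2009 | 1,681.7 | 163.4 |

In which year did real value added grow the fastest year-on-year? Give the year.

2006: real = 1519.0/1.488 = 1020.83; growth vs 2005 (1041.18) = -1.95%.
2007: real = 1537.7/1.544 = 995.92; growth vs 2006 (1020.83) = -2.44%.
2008: real = 1538.1/1.537 = 1000.72; growth vs 2007 (995.92) = 0.48%.
2009: real = 1681.7/1.634 = 1029.19; growth vs 2008 (1000.72) = 2.84%.

2009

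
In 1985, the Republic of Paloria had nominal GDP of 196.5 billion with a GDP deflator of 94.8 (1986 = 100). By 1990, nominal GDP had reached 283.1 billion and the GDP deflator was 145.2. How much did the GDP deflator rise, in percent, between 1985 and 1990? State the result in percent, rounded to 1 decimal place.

Price-level change = 145.2 / 94.8 − 1 = 0.5316.

53.2%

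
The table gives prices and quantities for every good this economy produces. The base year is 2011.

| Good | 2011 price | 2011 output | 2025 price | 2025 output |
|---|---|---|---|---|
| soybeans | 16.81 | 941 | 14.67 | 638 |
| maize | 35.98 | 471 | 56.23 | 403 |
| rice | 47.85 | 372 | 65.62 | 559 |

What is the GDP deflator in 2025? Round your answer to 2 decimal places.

Nominal GDP 2025 = 14.67·638 + 56.23·403 + 65.62·559 = 68701.73.
Real GDP 2025 (at 2011 prices) = 16.81·638 + 35.98·403 + 47.85·559 = 51972.87.
Deflator = Nominal/Real × 100 = 68701.73/51972.87 × 100 = 132.188.

132.19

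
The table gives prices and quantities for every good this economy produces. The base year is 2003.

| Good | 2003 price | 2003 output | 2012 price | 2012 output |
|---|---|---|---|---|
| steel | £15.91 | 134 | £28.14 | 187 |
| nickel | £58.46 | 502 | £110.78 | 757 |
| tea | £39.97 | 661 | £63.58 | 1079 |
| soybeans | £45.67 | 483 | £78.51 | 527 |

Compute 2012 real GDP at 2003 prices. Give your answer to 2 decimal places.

£114425.11

Real GDP 2012 = Σ (p_2003 × q_2012) = 15.91·187 + 58.46·757 + 39.97·1079 + 45.67·527 = 114425.11.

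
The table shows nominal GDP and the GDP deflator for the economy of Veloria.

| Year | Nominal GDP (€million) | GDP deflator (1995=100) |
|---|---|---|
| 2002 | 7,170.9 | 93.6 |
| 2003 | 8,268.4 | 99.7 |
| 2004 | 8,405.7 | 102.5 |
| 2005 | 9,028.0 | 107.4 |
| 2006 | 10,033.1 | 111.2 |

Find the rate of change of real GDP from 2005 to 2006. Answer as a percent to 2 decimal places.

Real GDP 2005 = 9028.0/1.074 = 8405.96.
Real GDP 2006 = 10033.1/1.112 = 9022.57.
Change = 9022.57/8405.96 − 1 = 0.0734.

7.34%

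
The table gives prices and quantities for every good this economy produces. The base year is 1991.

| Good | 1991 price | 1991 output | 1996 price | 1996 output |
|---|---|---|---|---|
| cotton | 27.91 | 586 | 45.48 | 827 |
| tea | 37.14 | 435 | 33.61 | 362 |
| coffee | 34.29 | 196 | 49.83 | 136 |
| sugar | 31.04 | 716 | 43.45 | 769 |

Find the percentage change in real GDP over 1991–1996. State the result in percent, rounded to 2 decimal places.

5.86%

Real GDP 1991 = Nominal GDP 1991 = 27.91·586 + 37.14·435 + 34.29·196 + 31.04·716 = 61456.64.
Real GDP 1996 (at 1991 prices) = 27.91·827 + 37.14·362 + 34.29·136 + 31.04·769 = 65059.45.
Real growth = 65059.45/61456.64 − 1 = 0.0586.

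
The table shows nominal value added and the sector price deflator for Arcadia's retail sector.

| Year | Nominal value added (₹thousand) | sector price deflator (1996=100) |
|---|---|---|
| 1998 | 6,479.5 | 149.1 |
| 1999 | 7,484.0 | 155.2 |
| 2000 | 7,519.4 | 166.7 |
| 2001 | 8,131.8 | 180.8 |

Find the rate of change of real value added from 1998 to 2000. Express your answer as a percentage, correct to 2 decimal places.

Real value added 1998 = 6479.5/1.491 = 4345.74.
Real value added 2000 = 7519.4/1.667 = 4510.74.
Change = 4510.74/4345.74 − 1 = 0.0380.

3.80%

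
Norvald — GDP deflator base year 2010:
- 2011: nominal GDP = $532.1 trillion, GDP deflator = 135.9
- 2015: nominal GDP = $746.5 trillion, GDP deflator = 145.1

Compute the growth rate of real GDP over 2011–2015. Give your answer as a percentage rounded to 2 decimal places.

Deflate each year: 2011 → 532.1/1.359 = 391.54; 2015 → 746.5/1.451 = 514.47.
So real GDP changed by 514.47/391.54 − 1 = 0.3140, i.e. 31.40%.

31.40%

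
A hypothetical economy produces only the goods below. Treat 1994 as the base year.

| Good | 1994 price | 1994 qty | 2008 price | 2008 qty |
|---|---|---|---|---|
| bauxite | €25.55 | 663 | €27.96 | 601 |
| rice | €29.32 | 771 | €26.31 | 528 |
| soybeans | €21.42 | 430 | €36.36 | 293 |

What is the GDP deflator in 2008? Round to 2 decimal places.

Nominal GDP 2008 = 27.96·601 + 26.31·528 + 36.36·293 = 41349.12.
Real GDP 2008 (at 1994 prices) = 25.55·601 + 29.32·528 + 21.42·293 = 37112.57.
Deflator = Nominal/Real × 100 = 41349.12/37112.57 × 100 = 111.415.

111.42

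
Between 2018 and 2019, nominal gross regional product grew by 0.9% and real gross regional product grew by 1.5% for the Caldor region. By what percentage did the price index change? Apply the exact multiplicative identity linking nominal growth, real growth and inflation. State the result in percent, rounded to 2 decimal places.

-0.59%

(1 + g_nom) = (1 + g_real)(1 + π), so π = 1.0090 / 1.0150 − 1 = -0.00591.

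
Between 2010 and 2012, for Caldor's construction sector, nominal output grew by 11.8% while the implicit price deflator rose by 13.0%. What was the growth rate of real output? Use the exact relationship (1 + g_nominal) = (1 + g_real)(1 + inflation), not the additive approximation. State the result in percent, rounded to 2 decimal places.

(1 + g_nom) = (1 + g_real)(1 + π), so g_real = 1.1180 / 1.1300 − 1 = -0.01062.

-1.06%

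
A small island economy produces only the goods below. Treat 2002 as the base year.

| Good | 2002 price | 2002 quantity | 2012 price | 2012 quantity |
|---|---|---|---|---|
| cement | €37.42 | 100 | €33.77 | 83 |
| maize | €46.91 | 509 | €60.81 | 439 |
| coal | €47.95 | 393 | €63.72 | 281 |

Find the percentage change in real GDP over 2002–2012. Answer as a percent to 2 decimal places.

Real GDP 2002 = Nominal GDP 2002 = 37.42·100 + 46.91·509 + 47.95·393 = 46463.54.
Real GDP 2012 (at 2002 prices) = 37.42·83 + 46.91·439 + 47.95·281 = 37173.30.
Real growth = 37173.30/46463.54 − 1 = -0.1999.

-19.99%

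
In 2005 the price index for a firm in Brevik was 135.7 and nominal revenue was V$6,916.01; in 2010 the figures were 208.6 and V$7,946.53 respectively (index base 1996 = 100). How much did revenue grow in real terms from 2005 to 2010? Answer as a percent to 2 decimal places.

Deflate each year: 2005 → 6916.01/1.357 = 5096.54; 2010 → 7946.53/2.086 = 3809.46.
So real revenue changed by 3809.46/5096.54 − 1 = -0.2525, i.e. -25.25%.

-25.25%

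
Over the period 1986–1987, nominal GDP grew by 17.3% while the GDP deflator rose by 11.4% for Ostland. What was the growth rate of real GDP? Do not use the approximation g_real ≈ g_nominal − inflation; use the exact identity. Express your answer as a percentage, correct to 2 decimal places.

5.30%

(1 + g_nom) = (1 + g_real)(1 + π), so g_real = 1.1730 / 1.1140 − 1 = 0.05296.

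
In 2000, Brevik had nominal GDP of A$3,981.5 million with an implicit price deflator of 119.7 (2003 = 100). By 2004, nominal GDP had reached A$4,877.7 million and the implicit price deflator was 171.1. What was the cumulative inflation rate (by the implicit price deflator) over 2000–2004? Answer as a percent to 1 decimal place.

Price-level change = 171.1 / 119.7 − 1 = 0.4294.

42.9%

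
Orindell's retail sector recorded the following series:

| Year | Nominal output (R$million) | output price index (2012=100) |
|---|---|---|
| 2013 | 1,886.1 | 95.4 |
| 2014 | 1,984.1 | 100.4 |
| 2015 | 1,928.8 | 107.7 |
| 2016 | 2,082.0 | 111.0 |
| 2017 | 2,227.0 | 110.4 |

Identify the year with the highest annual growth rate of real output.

2017

2014: real = 1984.1/1.004 = 1976.20; growth vs 2013 (1977.04) = -0.04%.
2015: real = 1928.8/1.077 = 1790.90; growth vs 2014 (1976.20) = -9.38%.
2016: real = 2082.0/1.110 = 1875.68; growth vs 2015 (1790.90) = 4.73%.
2017: real = 2227.0/1.104 = 2017.21; growth vs 2016 (1875.68) = 7.55%.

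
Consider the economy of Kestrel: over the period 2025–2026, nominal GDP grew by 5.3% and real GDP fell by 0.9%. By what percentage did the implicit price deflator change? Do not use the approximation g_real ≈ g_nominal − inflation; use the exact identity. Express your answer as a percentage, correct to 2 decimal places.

6.26%

(1 + g_nom) = (1 + g_real)(1 + π), so π = 1.0530 / 0.9910 − 1 = 0.06256.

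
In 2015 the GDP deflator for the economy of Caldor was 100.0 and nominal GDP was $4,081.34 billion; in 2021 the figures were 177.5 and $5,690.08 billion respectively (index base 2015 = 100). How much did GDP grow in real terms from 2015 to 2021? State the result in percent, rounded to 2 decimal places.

-21.46%

Deflate each year: 2015 → 4081.34/1.000 = 4081.34; 2021 → 5690.08/1.775 = 3205.68.
So real GDP changed by 3205.68/4081.34 − 1 = -0.2146, i.e. -21.46%.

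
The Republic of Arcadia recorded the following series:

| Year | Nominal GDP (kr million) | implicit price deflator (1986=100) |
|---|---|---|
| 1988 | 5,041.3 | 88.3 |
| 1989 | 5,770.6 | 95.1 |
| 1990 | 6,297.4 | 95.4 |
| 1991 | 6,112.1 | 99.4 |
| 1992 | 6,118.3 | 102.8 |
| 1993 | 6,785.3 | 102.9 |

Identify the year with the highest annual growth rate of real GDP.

1989: real = 5770.6/0.951 = 6067.93; growth vs 1988 (5709.29) = 6.28%.
1990: real = 6297.4/0.954 = 6601.05; growth vs 1989 (6067.93) = 8.79%.
1991: real = 6112.1/0.994 = 6148.99; growth vs 1990 (6601.05) = -6.85%.
1992: real = 6118.3/1.028 = 5951.65; growth vs 1991 (6148.99) = -3.21%.
1993: real = 6785.3/1.029 = 6594.07; growth vs 1992 (5951.65) = 10.79%.

1993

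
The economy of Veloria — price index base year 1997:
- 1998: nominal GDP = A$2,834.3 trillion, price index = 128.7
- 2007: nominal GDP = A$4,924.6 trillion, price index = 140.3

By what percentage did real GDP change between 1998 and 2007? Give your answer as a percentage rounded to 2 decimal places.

Deflate each year: 1998 → 2834.3/1.287 = 2202.25; 2007 → 4924.6/1.403 = 3510.05.
So real GDP changed by 3510.05/2202.25 − 1 = 0.5938, i.e. 59.38%.

59.38%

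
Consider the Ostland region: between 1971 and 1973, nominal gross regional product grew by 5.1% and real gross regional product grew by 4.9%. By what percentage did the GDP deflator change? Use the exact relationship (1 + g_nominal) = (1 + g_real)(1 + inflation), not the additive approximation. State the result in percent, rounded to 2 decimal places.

0.19%

(1 + g_nom) = (1 + g_real)(1 + π), so π = 1.0510 / 1.0490 − 1 = 0.00191.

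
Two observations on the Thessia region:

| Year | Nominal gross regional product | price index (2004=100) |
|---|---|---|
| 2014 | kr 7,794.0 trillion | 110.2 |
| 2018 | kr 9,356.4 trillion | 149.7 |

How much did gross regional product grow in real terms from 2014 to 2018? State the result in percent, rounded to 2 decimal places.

Deflate each year: 2014 → 7794.0/1.102 = 7072.60; 2018 → 9356.4/1.497 = 6250.10.
So real gross regional product changed by 6250.10/7072.60 − 1 = -0.1163, i.e. -11.63%.

-11.63%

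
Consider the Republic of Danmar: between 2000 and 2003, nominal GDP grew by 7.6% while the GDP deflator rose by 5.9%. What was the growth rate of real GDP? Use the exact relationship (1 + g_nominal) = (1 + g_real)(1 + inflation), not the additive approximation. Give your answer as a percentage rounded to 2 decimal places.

1.61%

(1 + g_nom) = (1 + g_real)(1 + π), so g_real = 1.0760 / 1.0590 − 1 = 0.01605.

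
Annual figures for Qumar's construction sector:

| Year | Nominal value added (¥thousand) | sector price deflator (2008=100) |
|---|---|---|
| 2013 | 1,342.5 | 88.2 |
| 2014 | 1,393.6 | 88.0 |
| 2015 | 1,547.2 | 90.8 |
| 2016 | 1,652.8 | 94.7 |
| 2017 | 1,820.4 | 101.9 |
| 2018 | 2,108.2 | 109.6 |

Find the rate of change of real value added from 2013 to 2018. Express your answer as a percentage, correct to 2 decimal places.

26.37%

Real value added 2013 = 1342.5/0.882 = 1522.11.
Real value added 2018 = 2108.2/1.096 = 1923.54.
Change = 1923.54/1522.11 − 1 = 0.2637.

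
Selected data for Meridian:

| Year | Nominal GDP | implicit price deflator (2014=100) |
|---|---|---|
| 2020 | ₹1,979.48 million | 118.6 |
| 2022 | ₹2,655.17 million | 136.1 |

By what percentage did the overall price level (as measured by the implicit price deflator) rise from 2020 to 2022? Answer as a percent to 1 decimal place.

14.8%

Price-level change = 136.1 / 118.6 − 1 = 0.1476.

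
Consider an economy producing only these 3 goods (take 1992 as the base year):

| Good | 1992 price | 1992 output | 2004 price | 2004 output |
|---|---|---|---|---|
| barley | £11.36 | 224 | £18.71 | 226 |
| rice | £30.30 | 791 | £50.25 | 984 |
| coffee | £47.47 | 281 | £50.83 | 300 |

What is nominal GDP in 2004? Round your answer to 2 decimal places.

Nominal GDP 2004 = Σ (p_2004 × q_2004) = 18.71·226 + 50.25·984 + 50.83·300 = 68923.46.

£68923.46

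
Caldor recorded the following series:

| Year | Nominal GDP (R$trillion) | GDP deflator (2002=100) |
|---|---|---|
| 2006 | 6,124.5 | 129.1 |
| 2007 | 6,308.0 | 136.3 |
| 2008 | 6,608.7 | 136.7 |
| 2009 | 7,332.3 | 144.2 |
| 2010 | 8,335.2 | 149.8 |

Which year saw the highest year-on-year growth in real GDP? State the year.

2010

2007: real = 6308.0/1.363 = 4628.03; growth vs 2006 (4744.00) = -2.44%.
2008: real = 6608.7/1.367 = 4834.46; growth vs 2007 (4628.03) = 4.46%.
2009: real = 7332.3/1.442 = 5084.81; growth vs 2008 (4834.46) = 5.18%.
2010: real = 8335.2/1.498 = 5564.22; growth vs 2009 (5084.81) = 9.43%.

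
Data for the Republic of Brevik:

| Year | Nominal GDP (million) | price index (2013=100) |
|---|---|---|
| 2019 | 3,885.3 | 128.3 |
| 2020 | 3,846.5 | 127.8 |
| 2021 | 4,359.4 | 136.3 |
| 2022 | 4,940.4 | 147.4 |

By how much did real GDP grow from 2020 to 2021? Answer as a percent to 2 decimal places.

Real GDP 2020 = 3846.5/1.278 = 3009.78.
Real GDP 2021 = 4359.4/1.363 = 3198.39.
Change = 3198.39/3009.78 − 1 = 0.0627.

6.27%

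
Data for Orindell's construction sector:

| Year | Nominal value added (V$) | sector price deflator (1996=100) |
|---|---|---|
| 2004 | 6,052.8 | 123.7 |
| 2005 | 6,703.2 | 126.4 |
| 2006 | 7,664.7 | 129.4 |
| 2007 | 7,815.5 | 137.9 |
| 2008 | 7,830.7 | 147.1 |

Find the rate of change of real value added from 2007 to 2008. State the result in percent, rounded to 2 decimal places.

-6.07%

Real value added 2007 = 7815.5/1.379 = 5667.51.
Real value added 2008 = 7830.7/1.471 = 5323.39.
Change = 5323.39/5667.51 − 1 = -0.0607.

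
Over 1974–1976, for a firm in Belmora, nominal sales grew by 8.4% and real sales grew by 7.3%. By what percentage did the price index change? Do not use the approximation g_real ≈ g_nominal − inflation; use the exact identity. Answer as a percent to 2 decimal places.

(1 + g_nom) = (1 + g_real)(1 + π), so π = 1.0840 / 1.0730 − 1 = 0.01025.

1.03%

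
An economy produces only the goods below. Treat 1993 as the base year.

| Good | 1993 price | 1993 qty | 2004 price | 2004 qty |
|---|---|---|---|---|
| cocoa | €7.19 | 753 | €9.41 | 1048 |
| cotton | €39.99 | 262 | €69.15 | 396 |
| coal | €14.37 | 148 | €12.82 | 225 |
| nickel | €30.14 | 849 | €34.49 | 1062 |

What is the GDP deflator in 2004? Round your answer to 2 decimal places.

130.96

Nominal GDP 2004 = 9.41·1048 + 69.15·396 + 12.82·225 + 34.49·1062 = 76757.96.
Real GDP 2004 (at 1993 prices) = 7.19·1048 + 39.99·396 + 14.37·225 + 30.14·1062 = 58613.09.
Deflator = Nominal/Real × 100 = 76757.96/58613.09 × 100 = 130.957.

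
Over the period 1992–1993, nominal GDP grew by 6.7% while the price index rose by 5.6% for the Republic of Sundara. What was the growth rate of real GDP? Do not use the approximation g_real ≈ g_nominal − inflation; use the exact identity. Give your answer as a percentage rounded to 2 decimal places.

1.04%

(1 + g_nom) = (1 + g_real)(1 + π), so g_real = 1.0670 / 1.0560 − 1 = 0.01042.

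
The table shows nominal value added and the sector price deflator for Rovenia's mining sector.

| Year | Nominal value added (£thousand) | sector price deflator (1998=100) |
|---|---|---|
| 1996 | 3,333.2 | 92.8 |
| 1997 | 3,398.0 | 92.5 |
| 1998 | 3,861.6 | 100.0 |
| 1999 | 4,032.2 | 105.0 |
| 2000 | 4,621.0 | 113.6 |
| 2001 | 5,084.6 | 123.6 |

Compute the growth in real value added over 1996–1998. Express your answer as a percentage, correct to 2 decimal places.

Real value added 1996 = 3333.2/0.928 = 3591.81.
Real value added 1998 = 3861.6/1.000 = 3861.60.
Change = 3861.60/3591.81 − 1 = 0.0751.

7.51%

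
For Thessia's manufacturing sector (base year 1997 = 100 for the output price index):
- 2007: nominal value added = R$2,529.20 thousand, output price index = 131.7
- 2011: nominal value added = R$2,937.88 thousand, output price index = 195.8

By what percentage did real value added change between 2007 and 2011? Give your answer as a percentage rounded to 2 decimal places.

Real value added 2007 = 2529.20 / 1.317 = 1920.43.
Real value added 2011 = 2937.88 / 1.958 = 1500.45.
Real growth = 1500.45 / 1920.43 − 1 = -0.2187.

-21.87%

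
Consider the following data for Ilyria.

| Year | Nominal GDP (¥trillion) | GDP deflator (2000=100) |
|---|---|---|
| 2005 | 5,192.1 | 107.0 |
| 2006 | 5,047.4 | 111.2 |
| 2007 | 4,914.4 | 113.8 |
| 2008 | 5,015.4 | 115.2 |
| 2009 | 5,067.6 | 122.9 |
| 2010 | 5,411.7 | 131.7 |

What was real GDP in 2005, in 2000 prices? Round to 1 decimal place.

¥4,852.4 trillion

Real GDP 2005 = 5192.1 / 1.070 = 4852.43.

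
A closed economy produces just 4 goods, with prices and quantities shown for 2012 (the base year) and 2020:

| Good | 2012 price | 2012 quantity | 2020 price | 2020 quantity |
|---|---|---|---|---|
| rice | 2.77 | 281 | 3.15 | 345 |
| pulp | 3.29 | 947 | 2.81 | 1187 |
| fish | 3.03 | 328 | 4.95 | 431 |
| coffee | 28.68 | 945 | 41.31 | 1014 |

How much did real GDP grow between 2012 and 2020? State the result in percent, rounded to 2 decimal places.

Real GDP 2012 = Nominal GDP 2012 = 2.77·281 + 3.29·947 + 3.03·328 + 28.68·945 = 31990.44.
Real GDP 2020 (at 2012 prices) = 2.77·345 + 3.29·1187 + 3.03·431 + 28.68·1014 = 35248.33.
Real growth = 35248.33/31990.44 − 1 = 0.1018.

10.18%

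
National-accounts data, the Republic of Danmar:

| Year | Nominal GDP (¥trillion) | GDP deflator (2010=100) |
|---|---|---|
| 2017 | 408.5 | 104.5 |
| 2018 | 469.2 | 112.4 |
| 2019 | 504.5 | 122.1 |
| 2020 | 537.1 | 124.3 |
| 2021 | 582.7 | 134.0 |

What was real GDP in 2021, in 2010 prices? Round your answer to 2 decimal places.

Real GDP 2021 = 582.7 / 1.340 = 434.85.

¥434.85 trillion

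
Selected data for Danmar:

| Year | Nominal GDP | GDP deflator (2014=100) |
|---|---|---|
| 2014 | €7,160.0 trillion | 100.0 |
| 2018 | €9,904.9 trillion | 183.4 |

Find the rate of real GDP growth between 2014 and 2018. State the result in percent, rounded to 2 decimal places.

-24.57%

Real GDP 2014 = 7160.0 / 1.000 = 7160.00.
Real GDP 2018 = 9904.9 / 1.834 = 5400.71.
Real growth = 5400.71 / 7160.00 − 1 = -0.2457.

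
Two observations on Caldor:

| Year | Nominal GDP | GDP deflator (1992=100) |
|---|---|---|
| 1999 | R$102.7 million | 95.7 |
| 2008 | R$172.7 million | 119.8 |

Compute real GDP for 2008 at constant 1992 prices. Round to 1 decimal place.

Real GDP = Nominal / (GDP deflator/100) = 172.7 / 1.198 = 144.16.

R$144.2 million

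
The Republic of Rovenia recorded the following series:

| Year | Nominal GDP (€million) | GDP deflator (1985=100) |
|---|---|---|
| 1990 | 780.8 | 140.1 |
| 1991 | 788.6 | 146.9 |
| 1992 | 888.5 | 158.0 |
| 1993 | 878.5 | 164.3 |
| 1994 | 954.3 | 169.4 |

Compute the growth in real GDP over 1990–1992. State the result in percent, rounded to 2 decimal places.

Real GDP 1990 = 780.8/1.401 = 557.32.
Real GDP 1992 = 888.5/1.580 = 562.34.
Change = 562.34/557.32 − 1 = 0.0090.

0.90%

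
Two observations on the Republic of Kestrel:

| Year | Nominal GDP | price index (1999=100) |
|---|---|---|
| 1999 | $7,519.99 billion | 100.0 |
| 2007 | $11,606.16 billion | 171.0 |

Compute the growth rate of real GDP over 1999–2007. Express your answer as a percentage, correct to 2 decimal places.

-9.74%

Real GDP 1999 = 7519.99 / 1.000 = 7519.99.
Real GDP 2007 = 11606.16 / 1.710 = 6787.23.
Real growth = 6787.23 / 7519.99 − 1 = -0.0974.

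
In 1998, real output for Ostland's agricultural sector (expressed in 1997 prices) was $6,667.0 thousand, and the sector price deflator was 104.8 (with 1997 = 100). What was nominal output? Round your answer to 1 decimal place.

Nominal output = Real × (sector price deflator/100) = 6667.0 × 1.048 = 6987.02.

$6,987.0 thousand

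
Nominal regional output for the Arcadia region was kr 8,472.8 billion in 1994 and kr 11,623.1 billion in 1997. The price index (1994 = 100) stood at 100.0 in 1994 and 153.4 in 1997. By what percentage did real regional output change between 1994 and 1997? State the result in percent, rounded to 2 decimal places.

Deflate each year: 1994 → 8472.8/1.000 = 8472.80; 1997 → 11623.1/1.534 = 7576.99.
So real regional output changed by 7576.99/8472.80 − 1 = -0.1057, i.e. -10.57%.

-10.57%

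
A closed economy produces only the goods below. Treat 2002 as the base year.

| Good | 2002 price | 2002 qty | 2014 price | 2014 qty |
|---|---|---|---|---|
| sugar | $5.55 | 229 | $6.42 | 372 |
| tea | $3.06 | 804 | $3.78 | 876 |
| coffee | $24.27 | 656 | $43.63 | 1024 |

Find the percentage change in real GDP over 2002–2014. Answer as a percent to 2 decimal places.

50.61%

Real GDP 2002 = Nominal GDP 2002 = 5.55·229 + 3.06·804 + 24.27·656 = 19652.31.
Real GDP 2014 (at 2002 prices) = 5.55·372 + 3.06·876 + 24.27·1024 = 29597.64.
Real growth = 29597.64/19652.31 − 1 = 0.5061.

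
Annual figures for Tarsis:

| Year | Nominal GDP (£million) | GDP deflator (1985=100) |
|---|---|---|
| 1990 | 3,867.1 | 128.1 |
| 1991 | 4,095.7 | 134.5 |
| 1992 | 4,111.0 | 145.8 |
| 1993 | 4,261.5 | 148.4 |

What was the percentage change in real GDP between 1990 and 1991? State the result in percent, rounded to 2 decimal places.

0.87%

Real GDP 1990 = 3867.1/1.281 = 3018.81.
Real GDP 1991 = 4095.7/1.345 = 3045.13.
Change = 3045.13/3018.81 − 1 = 0.0087.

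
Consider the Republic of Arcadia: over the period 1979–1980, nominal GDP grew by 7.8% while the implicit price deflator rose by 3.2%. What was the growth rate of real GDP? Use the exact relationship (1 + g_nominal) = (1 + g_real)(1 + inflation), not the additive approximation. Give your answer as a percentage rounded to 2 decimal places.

4.46%

(1 + g_nom) = (1 + g_real)(1 + π), so g_real = 1.0780 / 1.0320 − 1 = 0.04457.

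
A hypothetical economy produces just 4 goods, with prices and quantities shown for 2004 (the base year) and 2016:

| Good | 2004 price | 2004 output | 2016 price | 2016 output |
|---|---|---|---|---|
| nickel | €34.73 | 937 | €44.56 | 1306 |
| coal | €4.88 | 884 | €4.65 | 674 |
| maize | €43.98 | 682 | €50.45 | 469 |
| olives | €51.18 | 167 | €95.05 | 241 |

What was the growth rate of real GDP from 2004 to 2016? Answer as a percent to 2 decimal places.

Real GDP 2004 = Nominal GDP 2004 = 34.73·937 + 4.88·884 + 43.98·682 + 51.18·167 = 75397.35.
Real GDP 2016 (at 2004 prices) = 34.73·1306 + 4.88·674 + 43.98·469 + 51.18·241 = 81607.50.
Real growth = 81607.50/75397.35 − 1 = 0.0824.

8.24%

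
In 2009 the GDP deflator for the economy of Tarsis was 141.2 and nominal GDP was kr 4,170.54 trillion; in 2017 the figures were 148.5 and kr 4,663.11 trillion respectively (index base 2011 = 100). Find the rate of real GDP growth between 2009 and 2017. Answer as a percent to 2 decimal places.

Deflate each year: 2009 → 4170.54/1.412 = 2953.64; 2017 → 4663.11/1.485 = 3140.14.
So real GDP changed by 3140.14/2953.64 − 1 = 0.0631, i.e. 6.31%.

6.31%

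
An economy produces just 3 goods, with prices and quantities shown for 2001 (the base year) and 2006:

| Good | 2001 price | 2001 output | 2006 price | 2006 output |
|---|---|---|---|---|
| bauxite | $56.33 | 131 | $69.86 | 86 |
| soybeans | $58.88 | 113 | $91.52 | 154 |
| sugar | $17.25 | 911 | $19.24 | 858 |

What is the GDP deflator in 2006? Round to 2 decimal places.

Nominal GDP 2006 = 69.86·86 + 91.52·154 + 19.24·858 = 36609.96.
Real GDP 2006 (at 2001 prices) = 56.33·86 + 58.88·154 + 17.25·858 = 28712.40.
Deflator = Nominal/Real × 100 = 36609.96/28712.40 × 100 = 127.506.

127.51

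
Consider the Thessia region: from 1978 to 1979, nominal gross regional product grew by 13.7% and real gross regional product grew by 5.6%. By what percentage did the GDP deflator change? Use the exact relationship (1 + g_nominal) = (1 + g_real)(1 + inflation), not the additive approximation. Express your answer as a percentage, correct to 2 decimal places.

7.67%

(1 + g_nom) = (1 + g_real)(1 + π), so π = 1.1370 / 1.0560 − 1 = 0.07670.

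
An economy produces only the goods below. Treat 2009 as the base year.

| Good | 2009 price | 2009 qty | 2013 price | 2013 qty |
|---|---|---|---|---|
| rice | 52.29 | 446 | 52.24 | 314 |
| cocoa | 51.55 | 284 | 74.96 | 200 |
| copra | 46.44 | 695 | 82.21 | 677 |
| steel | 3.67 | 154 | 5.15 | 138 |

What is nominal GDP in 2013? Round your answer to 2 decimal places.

87762.23

Nominal GDP 2013 = Σ (p_2013 × q_2013) = 52.24·314 + 74.96·200 + 82.21·677 + 5.15·138 = 87762.23.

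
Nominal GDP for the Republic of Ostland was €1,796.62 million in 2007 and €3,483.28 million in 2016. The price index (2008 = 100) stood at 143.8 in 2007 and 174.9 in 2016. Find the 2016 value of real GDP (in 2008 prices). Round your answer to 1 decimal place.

Real GDP = Nominal / (price index/100) = 3483.28 / 1.749 = 1991.58.

€1,991.6 million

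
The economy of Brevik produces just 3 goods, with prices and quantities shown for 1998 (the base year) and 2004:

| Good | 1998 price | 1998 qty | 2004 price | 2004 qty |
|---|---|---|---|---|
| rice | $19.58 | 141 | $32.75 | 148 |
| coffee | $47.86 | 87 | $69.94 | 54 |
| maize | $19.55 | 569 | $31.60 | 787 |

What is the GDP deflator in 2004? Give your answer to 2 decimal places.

160.50

Nominal GDP 2004 = 32.75·148 + 69.94·54 + 31.60·787 = 33492.96.
Real GDP 2004 (at 1998 prices) = 19.58·148 + 47.86·54 + 19.55·787 = 20868.13.
Deflator = Nominal/Real × 100 = 33492.96/20868.13 × 100 = 160.498.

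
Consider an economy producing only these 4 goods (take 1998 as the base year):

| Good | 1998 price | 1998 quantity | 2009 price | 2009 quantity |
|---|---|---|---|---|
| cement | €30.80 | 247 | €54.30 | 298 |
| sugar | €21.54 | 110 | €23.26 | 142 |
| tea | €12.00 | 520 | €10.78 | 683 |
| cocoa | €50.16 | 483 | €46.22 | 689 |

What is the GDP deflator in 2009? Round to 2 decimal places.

106.73

Nominal GDP 2009 = 54.30·298 + 23.26·142 + 10.78·683 + 46.22·689 = 58692.64.
Real GDP 2009 (at 1998 prices) = 30.80·298 + 21.54·142 + 12.00·683 + 50.16·689 = 54993.32.
Deflator = Nominal/Real × 100 = 58692.64/54993.32 × 100 = 106.727.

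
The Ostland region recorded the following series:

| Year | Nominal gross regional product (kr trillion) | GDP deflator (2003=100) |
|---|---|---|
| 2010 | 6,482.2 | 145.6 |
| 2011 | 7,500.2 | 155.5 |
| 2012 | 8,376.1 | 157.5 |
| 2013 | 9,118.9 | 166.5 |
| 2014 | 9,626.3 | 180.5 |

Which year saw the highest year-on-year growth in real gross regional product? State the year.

2012

2011: real = 7500.2/1.555 = 4823.28; growth vs 2010 (4452.06) = 8.34%.
2012: real = 8376.1/1.575 = 5318.16; growth vs 2011 (4823.28) = 10.26%.
2013: real = 9118.9/1.665 = 5476.82; growth vs 2012 (5318.16) = 2.98%.
2014: real = 9626.3/1.805 = 5333.13; growth vs 2013 (5476.82) = -2.62%.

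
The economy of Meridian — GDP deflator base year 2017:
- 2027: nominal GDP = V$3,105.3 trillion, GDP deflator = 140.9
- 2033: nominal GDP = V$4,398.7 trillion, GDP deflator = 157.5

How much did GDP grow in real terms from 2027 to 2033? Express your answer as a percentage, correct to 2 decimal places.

Deflate each year: 2027 → 3105.3/1.409 = 2203.90; 2033 → 4398.7/1.575 = 2792.83.
So real GDP changed by 2792.83/2203.90 − 1 = 0.2672, i.e. 26.72%.

26.72%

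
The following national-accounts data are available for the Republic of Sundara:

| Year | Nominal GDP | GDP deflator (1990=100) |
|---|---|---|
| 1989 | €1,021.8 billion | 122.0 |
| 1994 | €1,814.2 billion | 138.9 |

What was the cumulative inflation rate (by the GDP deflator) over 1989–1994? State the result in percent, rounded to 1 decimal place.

Price-level change = 138.9 / 122.0 − 1 = 0.1385.

13.9%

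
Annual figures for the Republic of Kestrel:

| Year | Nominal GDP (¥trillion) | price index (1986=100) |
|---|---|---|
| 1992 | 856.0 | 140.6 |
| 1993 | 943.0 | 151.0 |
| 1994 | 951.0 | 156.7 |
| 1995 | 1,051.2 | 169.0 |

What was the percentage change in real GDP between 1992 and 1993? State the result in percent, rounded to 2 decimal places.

Real GDP 1992 = 856.0/1.406 = 608.82.
Real GDP 1993 = 943.0/1.510 = 624.50.
Change = 624.50/608.82 − 1 = 0.0258.

2.58%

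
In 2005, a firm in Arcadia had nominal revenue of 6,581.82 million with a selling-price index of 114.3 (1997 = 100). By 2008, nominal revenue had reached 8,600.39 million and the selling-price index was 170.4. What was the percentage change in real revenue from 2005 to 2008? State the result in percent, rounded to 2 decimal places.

Deflate each year: 2005 → 6581.82/1.143 = 5758.37; 2008 → 8600.39/1.704 = 5047.18.
So real revenue changed by 5047.18/5758.37 − 1 = -0.1235, i.e. -12.35%.

-12.35%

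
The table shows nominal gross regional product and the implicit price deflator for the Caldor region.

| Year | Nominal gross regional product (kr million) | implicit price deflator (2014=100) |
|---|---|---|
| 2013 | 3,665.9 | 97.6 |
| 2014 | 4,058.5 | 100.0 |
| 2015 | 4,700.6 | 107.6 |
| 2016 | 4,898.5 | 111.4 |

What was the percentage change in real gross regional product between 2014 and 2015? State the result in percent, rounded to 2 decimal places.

Real gross regional product 2014 = 4058.5/1.000 = 4058.50.
Real gross regional product 2015 = 4700.6/1.076 = 4368.59.
Change = 4368.59/4058.50 − 1 = 0.0764.

7.64%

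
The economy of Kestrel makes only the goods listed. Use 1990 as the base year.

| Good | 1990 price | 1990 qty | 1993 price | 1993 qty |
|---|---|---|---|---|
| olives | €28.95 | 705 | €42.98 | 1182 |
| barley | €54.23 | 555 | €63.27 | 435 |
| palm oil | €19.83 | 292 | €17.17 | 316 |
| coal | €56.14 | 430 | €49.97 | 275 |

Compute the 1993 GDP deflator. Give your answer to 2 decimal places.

Nominal GDP 1993 = 42.98·1182 + 63.27·435 + 17.17·316 + 49.97·275 = 97492.28.
Real GDP 1993 (at 1990 prices) = 28.95·1182 + 54.23·435 + 19.83·316 + 56.14·275 = 79513.73.
Deflator = Nominal/Real × 100 = 97492.28/79513.73 × 100 = 122.611.

122.61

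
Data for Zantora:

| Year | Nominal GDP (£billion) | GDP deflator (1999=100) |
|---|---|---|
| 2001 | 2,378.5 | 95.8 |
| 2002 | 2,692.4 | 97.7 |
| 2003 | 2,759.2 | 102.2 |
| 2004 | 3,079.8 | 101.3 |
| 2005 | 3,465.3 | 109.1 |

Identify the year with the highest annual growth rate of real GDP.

2002: real = 2692.4/0.977 = 2755.78; growth vs 2001 (2482.78) = 11.00%.
2003: real = 2759.2/1.022 = 2699.80; growth vs 2002 (2755.78) = -2.03%.
2004: real = 3079.8/1.013 = 3040.28; growth vs 2003 (2699.80) = 12.61%.
2005: real = 3465.3/1.091 = 3176.26; growth vs 2004 (3040.28) = 4.47%.

2004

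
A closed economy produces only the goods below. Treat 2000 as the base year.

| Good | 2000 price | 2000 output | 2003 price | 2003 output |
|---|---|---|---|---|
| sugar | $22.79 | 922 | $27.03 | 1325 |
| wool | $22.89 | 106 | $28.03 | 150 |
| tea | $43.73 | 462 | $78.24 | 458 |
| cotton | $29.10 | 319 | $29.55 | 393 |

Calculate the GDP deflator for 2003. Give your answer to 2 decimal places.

134.37

Nominal GDP 2003 = 27.03·1325 + 28.03·150 + 78.24·458 + 29.55·393 = 87466.32.
Real GDP 2003 (at 2000 prices) = 22.79·1325 + 22.89·150 + 43.73·458 + 29.10·393 = 65094.89.
Deflator = Nominal/Real × 100 = 87466.32/65094.89 × 100 = 134.367.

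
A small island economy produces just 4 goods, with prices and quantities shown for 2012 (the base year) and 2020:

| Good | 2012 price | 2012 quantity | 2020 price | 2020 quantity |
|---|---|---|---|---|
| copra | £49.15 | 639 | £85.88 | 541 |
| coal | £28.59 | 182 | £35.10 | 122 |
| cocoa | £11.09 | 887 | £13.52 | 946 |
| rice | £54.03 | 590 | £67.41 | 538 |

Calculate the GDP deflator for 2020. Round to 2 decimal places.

Nominal GDP 2020 = 85.88·541 + 35.10·122 + 13.52·946 + 67.41·538 = 99799.78.
Real GDP 2020 (at 2012 prices) = 49.15·541 + 28.59·122 + 11.09·946 + 54.03·538 = 69637.41.
Deflator = Nominal/Real × 100 = 99799.78/69637.41 × 100 = 143.313.

143.31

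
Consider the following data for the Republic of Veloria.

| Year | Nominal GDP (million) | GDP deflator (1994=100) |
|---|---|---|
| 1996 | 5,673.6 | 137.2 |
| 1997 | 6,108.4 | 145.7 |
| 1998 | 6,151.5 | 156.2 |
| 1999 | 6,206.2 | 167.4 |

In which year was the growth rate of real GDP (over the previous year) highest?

1997

1997: real = 6108.4/1.457 = 4192.45; growth vs 1996 (4135.28) = 1.38%.
1998: real = 6151.5/1.562 = 3938.22; growth vs 1997 (4192.45) = -6.06%.
1999: real = 6206.2/1.674 = 3707.41; growth vs 1998 (3938.22) = -5.86%.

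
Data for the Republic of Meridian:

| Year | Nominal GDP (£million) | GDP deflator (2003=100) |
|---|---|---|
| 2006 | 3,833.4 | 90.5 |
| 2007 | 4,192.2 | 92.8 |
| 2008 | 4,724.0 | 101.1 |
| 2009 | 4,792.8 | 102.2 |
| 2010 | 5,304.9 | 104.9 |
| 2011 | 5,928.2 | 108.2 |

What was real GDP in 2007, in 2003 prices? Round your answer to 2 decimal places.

Real GDP 2007 = 4192.2 / 0.928 = 4517.46.

£4,517.46 million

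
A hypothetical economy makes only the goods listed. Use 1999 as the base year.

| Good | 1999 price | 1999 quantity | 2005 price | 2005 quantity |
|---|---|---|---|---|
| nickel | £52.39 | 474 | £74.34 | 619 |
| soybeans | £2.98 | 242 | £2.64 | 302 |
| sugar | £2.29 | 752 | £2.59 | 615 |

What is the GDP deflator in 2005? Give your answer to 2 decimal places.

139.35

Nominal GDP 2005 = 74.34·619 + 2.64·302 + 2.59·615 = 48406.59.
Real GDP 2005 (at 1999 prices) = 52.39·619 + 2.98·302 + 2.29·615 = 34737.72.
Deflator = Nominal/Real × 100 = 48406.59/34737.72 × 100 = 139.349.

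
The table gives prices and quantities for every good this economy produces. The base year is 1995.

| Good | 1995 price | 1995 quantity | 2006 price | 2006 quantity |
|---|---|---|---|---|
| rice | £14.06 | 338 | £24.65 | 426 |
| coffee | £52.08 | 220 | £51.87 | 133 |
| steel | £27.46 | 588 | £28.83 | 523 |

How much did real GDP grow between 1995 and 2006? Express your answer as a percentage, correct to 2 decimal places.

-15.70%

Real GDP 1995 = Nominal GDP 1995 = 14.06·338 + 52.08·220 + 27.46·588 = 32356.36.
Real GDP 2006 (at 1995 prices) = 14.06·426 + 52.08·133 + 27.46·523 = 27277.78.
Real growth = 27277.78/32356.36 − 1 = -0.1570.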